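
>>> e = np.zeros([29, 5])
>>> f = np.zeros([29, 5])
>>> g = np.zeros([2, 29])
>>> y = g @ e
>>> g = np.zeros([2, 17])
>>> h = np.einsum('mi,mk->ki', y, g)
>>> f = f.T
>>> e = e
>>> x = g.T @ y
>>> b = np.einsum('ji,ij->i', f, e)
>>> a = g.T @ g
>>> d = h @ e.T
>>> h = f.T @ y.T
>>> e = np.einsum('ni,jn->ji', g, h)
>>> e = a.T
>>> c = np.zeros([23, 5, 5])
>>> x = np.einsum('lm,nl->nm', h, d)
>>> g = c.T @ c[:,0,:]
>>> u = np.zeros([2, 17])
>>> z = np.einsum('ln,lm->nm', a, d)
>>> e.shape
(17, 17)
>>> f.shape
(5, 29)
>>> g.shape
(5, 5, 5)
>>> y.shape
(2, 5)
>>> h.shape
(29, 2)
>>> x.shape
(17, 2)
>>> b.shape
(29,)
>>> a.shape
(17, 17)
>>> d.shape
(17, 29)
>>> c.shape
(23, 5, 5)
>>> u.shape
(2, 17)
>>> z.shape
(17, 29)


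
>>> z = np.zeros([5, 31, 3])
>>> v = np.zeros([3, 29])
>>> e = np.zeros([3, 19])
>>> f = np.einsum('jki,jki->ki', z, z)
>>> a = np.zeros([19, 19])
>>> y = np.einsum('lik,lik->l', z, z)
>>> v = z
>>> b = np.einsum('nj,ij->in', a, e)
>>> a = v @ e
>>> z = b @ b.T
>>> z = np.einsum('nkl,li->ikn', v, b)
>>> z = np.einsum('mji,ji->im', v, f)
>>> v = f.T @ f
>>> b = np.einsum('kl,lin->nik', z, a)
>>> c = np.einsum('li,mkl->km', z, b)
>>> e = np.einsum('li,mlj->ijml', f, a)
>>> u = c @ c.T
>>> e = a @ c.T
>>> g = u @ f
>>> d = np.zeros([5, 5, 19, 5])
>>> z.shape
(3, 5)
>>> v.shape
(3, 3)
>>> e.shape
(5, 31, 31)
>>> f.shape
(31, 3)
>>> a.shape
(5, 31, 19)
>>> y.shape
(5,)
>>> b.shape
(19, 31, 3)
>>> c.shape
(31, 19)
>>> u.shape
(31, 31)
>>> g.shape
(31, 3)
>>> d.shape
(5, 5, 19, 5)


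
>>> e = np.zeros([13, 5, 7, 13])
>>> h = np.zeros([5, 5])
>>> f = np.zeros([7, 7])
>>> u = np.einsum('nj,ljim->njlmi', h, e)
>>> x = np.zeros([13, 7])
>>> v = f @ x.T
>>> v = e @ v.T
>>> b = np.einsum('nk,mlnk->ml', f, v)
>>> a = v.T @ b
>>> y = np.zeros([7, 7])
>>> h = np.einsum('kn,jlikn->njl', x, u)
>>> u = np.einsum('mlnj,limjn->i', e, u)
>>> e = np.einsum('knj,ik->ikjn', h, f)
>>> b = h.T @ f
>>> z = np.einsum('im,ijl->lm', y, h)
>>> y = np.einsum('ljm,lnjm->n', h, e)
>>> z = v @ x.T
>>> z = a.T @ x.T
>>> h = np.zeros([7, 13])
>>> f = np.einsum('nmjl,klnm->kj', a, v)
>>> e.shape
(7, 7, 5, 5)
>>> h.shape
(7, 13)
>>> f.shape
(13, 5)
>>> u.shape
(5,)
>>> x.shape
(13, 7)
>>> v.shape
(13, 5, 7, 7)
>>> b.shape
(5, 5, 7)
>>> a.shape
(7, 7, 5, 5)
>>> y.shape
(7,)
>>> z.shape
(5, 5, 7, 13)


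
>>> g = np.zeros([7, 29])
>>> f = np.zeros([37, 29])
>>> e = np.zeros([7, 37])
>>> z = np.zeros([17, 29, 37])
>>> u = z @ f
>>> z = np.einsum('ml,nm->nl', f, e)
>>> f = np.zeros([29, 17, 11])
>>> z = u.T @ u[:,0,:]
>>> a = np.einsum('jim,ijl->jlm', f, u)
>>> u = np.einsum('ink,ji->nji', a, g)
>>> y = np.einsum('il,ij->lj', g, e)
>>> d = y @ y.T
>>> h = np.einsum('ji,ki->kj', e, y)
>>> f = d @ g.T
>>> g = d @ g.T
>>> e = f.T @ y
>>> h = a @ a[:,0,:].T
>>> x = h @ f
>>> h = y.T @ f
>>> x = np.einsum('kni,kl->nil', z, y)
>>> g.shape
(29, 7)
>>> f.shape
(29, 7)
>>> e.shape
(7, 37)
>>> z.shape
(29, 29, 29)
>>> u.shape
(29, 7, 29)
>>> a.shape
(29, 29, 11)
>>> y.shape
(29, 37)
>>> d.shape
(29, 29)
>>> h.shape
(37, 7)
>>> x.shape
(29, 29, 37)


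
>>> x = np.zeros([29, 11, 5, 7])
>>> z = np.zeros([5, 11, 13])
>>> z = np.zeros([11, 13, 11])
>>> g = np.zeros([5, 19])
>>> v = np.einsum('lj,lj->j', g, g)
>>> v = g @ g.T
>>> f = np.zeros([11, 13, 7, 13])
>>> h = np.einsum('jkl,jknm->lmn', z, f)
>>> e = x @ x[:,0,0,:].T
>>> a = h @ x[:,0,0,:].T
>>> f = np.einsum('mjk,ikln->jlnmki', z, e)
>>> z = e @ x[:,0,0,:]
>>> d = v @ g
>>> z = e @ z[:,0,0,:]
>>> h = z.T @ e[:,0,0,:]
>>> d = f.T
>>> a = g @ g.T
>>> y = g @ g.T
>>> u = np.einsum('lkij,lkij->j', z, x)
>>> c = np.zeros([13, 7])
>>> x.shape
(29, 11, 5, 7)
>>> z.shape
(29, 11, 5, 7)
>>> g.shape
(5, 19)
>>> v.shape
(5, 5)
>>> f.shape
(13, 5, 29, 11, 11, 29)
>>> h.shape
(7, 5, 11, 29)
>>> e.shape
(29, 11, 5, 29)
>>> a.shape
(5, 5)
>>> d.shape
(29, 11, 11, 29, 5, 13)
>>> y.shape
(5, 5)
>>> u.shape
(7,)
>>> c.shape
(13, 7)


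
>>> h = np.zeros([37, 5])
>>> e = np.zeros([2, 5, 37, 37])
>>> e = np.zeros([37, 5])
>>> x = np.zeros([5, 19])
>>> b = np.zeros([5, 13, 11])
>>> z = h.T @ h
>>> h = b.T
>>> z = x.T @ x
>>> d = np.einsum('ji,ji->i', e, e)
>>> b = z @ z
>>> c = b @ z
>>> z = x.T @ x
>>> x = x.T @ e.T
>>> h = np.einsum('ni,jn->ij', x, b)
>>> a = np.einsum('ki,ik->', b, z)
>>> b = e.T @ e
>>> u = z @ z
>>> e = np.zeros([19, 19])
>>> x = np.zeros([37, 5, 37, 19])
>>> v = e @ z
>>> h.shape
(37, 19)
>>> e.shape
(19, 19)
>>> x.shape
(37, 5, 37, 19)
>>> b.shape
(5, 5)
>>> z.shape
(19, 19)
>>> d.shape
(5,)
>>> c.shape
(19, 19)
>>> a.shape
()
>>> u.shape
(19, 19)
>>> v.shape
(19, 19)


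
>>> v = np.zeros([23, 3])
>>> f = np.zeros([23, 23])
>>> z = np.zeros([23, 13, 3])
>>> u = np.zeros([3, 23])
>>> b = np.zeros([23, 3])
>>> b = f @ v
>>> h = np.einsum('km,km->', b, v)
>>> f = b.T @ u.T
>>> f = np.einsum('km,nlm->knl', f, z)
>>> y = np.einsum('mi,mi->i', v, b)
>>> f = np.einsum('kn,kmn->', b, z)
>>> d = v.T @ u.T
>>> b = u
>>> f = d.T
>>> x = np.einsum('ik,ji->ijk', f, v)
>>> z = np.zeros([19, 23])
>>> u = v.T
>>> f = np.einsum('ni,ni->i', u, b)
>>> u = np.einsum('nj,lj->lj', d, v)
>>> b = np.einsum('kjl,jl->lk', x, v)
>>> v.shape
(23, 3)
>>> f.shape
(23,)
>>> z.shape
(19, 23)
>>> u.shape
(23, 3)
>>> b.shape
(3, 3)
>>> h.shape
()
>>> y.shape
(3,)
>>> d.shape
(3, 3)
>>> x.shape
(3, 23, 3)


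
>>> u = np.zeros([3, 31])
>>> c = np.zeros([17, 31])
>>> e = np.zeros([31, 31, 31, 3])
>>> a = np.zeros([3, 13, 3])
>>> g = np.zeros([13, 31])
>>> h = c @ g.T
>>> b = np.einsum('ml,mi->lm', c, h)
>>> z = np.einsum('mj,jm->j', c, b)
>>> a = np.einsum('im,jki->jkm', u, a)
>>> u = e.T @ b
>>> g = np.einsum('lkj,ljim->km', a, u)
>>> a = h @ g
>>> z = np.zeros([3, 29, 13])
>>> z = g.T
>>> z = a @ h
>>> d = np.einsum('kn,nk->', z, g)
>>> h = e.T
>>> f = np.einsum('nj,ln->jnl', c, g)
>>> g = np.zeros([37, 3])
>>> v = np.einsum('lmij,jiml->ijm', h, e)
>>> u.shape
(3, 31, 31, 17)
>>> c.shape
(17, 31)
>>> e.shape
(31, 31, 31, 3)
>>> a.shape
(17, 17)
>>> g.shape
(37, 3)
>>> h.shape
(3, 31, 31, 31)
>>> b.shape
(31, 17)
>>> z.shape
(17, 13)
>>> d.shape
()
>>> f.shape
(31, 17, 13)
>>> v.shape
(31, 31, 31)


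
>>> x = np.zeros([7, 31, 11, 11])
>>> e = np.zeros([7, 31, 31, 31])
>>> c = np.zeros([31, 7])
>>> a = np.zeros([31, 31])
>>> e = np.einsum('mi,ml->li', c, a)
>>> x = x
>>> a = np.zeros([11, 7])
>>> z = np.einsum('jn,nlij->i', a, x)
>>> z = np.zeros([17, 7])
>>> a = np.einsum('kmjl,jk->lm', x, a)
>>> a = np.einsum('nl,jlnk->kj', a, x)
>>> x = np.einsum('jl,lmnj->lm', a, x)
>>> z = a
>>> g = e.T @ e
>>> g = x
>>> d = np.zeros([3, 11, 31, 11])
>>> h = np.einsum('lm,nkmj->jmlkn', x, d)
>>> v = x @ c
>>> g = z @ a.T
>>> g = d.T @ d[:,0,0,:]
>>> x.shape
(7, 31)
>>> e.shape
(31, 7)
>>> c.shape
(31, 7)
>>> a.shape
(11, 7)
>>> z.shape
(11, 7)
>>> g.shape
(11, 31, 11, 11)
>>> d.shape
(3, 11, 31, 11)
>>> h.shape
(11, 31, 7, 11, 3)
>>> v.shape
(7, 7)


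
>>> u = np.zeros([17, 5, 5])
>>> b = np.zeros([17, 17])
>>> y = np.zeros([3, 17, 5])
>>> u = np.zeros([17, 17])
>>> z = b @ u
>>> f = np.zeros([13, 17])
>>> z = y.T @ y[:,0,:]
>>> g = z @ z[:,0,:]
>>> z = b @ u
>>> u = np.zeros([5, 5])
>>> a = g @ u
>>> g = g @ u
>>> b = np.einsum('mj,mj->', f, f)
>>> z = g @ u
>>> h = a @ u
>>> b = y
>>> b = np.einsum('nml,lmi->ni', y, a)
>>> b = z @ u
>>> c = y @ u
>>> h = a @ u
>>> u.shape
(5, 5)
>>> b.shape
(5, 17, 5)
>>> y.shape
(3, 17, 5)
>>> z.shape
(5, 17, 5)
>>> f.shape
(13, 17)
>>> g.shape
(5, 17, 5)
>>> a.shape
(5, 17, 5)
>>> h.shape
(5, 17, 5)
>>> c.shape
(3, 17, 5)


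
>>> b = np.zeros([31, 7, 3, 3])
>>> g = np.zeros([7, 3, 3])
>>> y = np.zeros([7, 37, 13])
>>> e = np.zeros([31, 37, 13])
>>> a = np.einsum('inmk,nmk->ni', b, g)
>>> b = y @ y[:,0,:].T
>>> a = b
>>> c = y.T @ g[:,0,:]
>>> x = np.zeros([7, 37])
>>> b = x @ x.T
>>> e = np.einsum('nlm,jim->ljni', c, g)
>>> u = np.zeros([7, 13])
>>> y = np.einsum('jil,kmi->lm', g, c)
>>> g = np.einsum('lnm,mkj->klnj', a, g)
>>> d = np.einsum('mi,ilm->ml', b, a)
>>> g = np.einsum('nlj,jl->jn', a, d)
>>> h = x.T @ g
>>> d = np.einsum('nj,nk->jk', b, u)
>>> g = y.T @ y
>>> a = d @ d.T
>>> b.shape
(7, 7)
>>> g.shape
(37, 37)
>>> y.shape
(3, 37)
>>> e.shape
(37, 7, 13, 3)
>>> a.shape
(7, 7)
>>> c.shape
(13, 37, 3)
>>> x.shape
(7, 37)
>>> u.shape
(7, 13)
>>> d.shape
(7, 13)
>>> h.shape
(37, 7)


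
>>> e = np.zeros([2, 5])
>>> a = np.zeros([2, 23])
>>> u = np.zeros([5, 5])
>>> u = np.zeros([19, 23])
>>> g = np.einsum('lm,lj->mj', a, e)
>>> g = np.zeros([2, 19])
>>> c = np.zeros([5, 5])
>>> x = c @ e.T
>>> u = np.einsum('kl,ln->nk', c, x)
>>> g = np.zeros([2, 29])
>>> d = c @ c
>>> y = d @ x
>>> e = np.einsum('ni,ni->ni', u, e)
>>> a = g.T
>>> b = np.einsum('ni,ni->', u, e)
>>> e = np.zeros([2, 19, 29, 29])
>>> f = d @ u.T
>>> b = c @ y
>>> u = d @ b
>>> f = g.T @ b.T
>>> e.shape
(2, 19, 29, 29)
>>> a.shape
(29, 2)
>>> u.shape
(5, 2)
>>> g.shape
(2, 29)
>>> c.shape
(5, 5)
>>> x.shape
(5, 2)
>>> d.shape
(5, 5)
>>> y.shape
(5, 2)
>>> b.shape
(5, 2)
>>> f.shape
(29, 5)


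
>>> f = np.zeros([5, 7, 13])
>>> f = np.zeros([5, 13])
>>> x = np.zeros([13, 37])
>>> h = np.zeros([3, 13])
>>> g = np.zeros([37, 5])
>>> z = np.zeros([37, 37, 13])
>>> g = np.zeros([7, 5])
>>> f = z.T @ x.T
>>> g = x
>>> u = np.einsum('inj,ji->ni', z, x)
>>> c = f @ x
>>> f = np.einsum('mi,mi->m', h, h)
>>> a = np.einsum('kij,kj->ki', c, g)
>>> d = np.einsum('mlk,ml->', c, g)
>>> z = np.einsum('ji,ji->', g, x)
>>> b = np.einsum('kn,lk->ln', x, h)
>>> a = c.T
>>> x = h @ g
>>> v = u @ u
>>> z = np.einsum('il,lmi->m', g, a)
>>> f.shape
(3,)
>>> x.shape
(3, 37)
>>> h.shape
(3, 13)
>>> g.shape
(13, 37)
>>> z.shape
(37,)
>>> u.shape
(37, 37)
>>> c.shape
(13, 37, 37)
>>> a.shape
(37, 37, 13)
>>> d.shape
()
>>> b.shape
(3, 37)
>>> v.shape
(37, 37)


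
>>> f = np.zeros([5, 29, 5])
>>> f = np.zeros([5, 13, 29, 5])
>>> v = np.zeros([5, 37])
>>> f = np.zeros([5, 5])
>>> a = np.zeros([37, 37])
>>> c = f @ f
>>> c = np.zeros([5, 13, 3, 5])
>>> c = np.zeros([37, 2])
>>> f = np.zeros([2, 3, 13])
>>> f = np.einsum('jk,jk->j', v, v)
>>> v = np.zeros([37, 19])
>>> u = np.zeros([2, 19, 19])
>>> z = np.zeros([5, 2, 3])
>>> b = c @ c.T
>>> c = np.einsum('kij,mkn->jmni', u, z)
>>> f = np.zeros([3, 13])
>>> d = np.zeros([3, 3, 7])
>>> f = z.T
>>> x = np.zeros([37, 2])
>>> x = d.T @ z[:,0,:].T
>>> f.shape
(3, 2, 5)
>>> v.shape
(37, 19)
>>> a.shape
(37, 37)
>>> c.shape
(19, 5, 3, 19)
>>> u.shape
(2, 19, 19)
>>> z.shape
(5, 2, 3)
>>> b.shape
(37, 37)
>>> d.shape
(3, 3, 7)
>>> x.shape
(7, 3, 5)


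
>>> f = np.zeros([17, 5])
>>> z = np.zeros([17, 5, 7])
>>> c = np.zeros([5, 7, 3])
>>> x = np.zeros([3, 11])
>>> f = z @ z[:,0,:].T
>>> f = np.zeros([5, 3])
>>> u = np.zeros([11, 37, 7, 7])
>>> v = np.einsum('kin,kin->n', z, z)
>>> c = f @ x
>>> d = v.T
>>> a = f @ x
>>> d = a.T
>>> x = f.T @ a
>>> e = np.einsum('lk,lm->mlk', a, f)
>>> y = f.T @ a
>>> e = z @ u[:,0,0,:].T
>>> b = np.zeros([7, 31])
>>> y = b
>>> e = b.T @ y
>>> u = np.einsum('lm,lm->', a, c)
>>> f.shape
(5, 3)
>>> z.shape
(17, 5, 7)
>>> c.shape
(5, 11)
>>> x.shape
(3, 11)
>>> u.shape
()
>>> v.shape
(7,)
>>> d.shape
(11, 5)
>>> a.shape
(5, 11)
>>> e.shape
(31, 31)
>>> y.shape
(7, 31)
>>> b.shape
(7, 31)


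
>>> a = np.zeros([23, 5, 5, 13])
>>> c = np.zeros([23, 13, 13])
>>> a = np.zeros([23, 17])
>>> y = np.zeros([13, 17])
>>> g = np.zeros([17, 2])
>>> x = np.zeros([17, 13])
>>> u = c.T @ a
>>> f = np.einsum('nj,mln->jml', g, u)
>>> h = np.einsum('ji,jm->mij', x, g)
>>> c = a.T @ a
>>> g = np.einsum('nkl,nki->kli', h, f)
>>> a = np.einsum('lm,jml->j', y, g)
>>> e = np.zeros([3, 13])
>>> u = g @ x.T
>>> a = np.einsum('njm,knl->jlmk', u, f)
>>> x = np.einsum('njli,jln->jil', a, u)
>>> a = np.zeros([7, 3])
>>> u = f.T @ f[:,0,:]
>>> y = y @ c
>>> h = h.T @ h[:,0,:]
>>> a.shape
(7, 3)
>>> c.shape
(17, 17)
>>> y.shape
(13, 17)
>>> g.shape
(13, 17, 13)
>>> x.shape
(13, 2, 17)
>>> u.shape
(13, 13, 13)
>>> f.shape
(2, 13, 13)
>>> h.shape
(17, 13, 17)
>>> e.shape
(3, 13)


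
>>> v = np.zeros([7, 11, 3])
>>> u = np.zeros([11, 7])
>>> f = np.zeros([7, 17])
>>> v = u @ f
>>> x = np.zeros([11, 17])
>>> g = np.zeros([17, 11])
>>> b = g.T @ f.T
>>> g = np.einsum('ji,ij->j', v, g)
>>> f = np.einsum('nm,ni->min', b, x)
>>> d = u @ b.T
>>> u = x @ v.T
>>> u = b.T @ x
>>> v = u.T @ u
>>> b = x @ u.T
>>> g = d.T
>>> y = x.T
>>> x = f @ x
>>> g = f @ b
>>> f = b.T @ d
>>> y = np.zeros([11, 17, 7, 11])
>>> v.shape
(17, 17)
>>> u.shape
(7, 17)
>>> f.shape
(7, 11)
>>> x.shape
(7, 17, 17)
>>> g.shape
(7, 17, 7)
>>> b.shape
(11, 7)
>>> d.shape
(11, 11)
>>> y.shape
(11, 17, 7, 11)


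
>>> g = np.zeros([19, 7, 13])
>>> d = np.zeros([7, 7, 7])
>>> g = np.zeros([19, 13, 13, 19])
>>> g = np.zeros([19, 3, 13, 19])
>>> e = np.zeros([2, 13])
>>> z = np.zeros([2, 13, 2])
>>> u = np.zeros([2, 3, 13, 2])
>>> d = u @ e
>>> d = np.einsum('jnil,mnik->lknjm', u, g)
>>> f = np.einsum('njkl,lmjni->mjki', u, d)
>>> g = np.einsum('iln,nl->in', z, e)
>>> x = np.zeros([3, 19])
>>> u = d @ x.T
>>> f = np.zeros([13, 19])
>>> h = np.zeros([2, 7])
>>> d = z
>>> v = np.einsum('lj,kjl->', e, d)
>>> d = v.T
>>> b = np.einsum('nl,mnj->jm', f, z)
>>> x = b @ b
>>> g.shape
(2, 2)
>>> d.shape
()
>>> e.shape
(2, 13)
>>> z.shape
(2, 13, 2)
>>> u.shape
(2, 19, 3, 2, 3)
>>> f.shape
(13, 19)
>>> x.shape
(2, 2)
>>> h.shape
(2, 7)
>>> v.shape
()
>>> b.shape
(2, 2)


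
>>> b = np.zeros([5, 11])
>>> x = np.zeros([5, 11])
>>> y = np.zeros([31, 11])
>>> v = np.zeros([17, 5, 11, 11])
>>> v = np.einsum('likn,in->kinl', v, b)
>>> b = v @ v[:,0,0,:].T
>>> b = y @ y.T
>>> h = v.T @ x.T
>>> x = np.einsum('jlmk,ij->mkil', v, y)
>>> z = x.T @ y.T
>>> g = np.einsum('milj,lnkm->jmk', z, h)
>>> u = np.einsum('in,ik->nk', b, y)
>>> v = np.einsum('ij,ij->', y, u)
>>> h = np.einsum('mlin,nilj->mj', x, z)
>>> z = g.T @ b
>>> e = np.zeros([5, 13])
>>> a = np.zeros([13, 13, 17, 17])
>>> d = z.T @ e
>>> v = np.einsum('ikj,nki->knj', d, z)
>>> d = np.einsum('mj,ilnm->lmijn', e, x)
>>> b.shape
(31, 31)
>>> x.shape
(11, 17, 31, 5)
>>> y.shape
(31, 11)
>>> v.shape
(5, 5, 13)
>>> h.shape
(11, 31)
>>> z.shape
(5, 5, 31)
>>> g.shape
(31, 5, 5)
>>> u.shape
(31, 11)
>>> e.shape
(5, 13)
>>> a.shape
(13, 13, 17, 17)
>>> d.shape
(17, 5, 11, 13, 31)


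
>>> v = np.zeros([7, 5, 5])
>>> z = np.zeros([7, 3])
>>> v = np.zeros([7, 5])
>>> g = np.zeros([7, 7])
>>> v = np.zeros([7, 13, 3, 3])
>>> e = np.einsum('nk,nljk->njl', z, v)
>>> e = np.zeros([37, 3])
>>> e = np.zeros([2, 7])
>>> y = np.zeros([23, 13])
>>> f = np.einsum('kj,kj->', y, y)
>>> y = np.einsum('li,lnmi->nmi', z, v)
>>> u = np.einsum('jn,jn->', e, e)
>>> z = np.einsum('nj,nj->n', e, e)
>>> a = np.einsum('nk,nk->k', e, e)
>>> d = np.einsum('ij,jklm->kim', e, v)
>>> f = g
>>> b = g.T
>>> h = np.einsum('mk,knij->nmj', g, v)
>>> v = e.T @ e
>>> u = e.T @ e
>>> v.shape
(7, 7)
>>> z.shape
(2,)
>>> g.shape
(7, 7)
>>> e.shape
(2, 7)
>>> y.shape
(13, 3, 3)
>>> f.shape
(7, 7)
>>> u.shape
(7, 7)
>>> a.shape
(7,)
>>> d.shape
(13, 2, 3)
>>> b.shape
(7, 7)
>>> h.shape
(13, 7, 3)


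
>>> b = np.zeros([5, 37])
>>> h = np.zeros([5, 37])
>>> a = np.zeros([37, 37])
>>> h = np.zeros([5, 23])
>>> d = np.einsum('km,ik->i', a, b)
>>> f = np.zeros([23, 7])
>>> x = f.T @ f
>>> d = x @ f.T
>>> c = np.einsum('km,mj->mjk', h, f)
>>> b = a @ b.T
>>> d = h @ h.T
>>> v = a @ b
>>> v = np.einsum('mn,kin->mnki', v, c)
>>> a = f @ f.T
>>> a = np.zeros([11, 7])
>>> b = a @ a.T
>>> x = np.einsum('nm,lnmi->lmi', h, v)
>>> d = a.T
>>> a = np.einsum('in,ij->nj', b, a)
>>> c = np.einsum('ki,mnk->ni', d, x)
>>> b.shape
(11, 11)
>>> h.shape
(5, 23)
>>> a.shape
(11, 7)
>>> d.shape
(7, 11)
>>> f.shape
(23, 7)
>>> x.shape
(37, 23, 7)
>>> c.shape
(23, 11)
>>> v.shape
(37, 5, 23, 7)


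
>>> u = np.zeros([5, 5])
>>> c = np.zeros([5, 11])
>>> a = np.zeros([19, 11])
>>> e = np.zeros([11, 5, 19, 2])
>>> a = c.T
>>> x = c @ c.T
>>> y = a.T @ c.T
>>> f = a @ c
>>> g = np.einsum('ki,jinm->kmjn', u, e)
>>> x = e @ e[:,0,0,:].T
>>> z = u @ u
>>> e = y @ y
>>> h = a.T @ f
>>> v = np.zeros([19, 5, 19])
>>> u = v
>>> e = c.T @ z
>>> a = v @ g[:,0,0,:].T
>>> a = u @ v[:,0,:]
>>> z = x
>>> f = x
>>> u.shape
(19, 5, 19)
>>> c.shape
(5, 11)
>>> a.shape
(19, 5, 19)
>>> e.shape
(11, 5)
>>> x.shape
(11, 5, 19, 11)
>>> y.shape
(5, 5)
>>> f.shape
(11, 5, 19, 11)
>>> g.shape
(5, 2, 11, 19)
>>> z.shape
(11, 5, 19, 11)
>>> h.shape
(5, 11)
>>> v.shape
(19, 5, 19)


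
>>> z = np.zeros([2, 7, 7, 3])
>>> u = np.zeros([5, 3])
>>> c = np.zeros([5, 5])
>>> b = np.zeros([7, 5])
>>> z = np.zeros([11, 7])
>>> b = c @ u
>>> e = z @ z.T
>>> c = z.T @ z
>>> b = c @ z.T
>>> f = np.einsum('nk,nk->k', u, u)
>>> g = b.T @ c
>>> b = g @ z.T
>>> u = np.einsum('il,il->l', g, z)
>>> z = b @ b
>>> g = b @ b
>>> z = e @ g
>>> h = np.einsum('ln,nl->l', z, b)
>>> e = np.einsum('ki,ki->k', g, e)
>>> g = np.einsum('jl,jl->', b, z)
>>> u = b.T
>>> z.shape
(11, 11)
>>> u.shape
(11, 11)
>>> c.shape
(7, 7)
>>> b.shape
(11, 11)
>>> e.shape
(11,)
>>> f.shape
(3,)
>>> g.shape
()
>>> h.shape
(11,)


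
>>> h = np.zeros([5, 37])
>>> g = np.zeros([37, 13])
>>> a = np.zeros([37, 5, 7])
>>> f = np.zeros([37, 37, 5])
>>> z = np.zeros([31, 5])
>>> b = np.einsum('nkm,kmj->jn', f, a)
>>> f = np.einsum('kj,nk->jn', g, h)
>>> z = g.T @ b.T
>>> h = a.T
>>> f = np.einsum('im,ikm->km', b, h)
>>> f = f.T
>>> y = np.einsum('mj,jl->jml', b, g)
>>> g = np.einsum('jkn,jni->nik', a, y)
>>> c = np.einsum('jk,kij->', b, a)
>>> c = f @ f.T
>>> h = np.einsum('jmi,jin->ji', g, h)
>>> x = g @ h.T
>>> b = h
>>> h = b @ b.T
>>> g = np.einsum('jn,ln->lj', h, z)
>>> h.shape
(7, 7)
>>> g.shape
(13, 7)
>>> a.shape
(37, 5, 7)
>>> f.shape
(37, 5)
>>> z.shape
(13, 7)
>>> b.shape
(7, 5)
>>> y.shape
(37, 7, 13)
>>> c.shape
(37, 37)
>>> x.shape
(7, 13, 7)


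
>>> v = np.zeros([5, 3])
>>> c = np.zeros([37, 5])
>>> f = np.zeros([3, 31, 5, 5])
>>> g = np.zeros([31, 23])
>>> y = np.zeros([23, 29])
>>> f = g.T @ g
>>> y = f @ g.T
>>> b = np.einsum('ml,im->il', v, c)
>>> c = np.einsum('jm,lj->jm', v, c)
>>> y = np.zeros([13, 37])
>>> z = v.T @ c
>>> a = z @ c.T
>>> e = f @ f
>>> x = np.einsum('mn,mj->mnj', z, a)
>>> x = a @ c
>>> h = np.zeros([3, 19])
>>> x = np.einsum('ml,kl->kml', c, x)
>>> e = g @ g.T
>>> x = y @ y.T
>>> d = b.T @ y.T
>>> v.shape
(5, 3)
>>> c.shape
(5, 3)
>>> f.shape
(23, 23)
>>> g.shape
(31, 23)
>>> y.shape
(13, 37)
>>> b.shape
(37, 3)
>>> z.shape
(3, 3)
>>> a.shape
(3, 5)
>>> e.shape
(31, 31)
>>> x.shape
(13, 13)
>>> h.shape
(3, 19)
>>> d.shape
(3, 13)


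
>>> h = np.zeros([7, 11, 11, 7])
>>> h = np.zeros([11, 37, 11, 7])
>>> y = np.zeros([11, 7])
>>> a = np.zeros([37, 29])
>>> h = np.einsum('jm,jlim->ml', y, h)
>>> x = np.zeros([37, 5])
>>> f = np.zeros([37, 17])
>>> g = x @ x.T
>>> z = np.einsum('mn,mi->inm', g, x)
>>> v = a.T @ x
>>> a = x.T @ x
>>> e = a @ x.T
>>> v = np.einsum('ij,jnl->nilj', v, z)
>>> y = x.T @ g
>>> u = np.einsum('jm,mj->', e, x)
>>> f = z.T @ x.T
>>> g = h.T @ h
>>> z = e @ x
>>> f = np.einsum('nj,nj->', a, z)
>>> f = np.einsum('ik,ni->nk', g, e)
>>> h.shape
(7, 37)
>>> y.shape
(5, 37)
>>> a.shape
(5, 5)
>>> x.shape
(37, 5)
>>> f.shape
(5, 37)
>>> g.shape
(37, 37)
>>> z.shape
(5, 5)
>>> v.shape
(37, 29, 37, 5)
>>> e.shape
(5, 37)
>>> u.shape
()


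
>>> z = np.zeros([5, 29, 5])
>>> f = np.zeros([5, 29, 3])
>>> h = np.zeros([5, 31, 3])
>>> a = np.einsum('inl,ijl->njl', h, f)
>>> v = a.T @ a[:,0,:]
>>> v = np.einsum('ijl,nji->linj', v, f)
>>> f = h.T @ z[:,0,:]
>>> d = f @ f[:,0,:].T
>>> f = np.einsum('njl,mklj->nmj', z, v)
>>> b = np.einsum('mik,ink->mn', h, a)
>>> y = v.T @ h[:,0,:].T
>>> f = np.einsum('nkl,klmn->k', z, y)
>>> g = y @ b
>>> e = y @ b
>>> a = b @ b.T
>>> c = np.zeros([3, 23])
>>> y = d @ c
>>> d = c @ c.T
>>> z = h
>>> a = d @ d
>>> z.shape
(5, 31, 3)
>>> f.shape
(29,)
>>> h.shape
(5, 31, 3)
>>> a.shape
(3, 3)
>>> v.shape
(3, 3, 5, 29)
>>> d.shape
(3, 3)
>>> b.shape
(5, 29)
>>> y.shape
(3, 31, 23)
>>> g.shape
(29, 5, 3, 29)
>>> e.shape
(29, 5, 3, 29)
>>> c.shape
(3, 23)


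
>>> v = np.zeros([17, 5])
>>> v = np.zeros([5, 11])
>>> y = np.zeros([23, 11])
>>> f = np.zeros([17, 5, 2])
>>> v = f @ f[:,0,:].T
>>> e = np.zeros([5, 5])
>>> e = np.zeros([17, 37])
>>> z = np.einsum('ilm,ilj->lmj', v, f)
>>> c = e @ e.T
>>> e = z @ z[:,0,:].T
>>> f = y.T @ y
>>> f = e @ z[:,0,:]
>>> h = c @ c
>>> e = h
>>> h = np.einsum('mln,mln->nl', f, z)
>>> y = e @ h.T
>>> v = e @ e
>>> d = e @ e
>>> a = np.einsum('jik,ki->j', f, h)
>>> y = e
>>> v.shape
(17, 17)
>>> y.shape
(17, 17)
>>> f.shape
(5, 17, 2)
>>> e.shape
(17, 17)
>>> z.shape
(5, 17, 2)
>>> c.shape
(17, 17)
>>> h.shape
(2, 17)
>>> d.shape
(17, 17)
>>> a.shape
(5,)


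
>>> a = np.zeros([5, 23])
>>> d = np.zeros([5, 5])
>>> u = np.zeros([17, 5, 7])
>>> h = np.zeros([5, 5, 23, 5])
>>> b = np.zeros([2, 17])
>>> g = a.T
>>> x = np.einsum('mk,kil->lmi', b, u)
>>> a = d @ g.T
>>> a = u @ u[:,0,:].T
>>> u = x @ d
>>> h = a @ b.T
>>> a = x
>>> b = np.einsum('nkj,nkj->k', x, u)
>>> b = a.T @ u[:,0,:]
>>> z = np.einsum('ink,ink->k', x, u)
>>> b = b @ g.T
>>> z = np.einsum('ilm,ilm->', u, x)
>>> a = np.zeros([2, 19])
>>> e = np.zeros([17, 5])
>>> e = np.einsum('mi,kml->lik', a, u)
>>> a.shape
(2, 19)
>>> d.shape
(5, 5)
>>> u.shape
(7, 2, 5)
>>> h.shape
(17, 5, 2)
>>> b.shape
(5, 2, 23)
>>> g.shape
(23, 5)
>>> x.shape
(7, 2, 5)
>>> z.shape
()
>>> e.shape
(5, 19, 7)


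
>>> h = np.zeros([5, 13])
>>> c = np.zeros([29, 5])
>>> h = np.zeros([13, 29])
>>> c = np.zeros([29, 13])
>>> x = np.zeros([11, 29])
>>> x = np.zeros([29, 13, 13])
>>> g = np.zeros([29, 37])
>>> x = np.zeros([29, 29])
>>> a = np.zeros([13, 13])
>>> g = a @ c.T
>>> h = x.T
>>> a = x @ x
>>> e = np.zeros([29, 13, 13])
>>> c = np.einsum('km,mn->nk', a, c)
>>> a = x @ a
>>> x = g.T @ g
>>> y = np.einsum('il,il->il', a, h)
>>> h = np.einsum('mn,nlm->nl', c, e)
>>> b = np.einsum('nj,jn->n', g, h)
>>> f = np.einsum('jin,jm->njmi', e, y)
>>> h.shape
(29, 13)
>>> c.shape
(13, 29)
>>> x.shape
(29, 29)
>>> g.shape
(13, 29)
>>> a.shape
(29, 29)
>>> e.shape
(29, 13, 13)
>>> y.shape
(29, 29)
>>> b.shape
(13,)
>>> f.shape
(13, 29, 29, 13)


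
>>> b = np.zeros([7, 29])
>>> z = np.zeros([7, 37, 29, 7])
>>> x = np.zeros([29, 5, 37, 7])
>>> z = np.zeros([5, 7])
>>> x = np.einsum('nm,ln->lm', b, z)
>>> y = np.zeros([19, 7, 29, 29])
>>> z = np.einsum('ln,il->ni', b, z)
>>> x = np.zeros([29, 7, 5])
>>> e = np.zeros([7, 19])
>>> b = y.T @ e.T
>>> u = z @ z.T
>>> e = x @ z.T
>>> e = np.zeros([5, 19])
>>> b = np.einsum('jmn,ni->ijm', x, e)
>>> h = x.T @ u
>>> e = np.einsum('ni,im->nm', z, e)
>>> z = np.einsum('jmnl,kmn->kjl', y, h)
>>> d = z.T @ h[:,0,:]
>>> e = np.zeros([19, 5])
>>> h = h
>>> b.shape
(19, 29, 7)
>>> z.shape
(5, 19, 29)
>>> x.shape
(29, 7, 5)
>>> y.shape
(19, 7, 29, 29)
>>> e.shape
(19, 5)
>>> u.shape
(29, 29)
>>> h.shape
(5, 7, 29)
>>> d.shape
(29, 19, 29)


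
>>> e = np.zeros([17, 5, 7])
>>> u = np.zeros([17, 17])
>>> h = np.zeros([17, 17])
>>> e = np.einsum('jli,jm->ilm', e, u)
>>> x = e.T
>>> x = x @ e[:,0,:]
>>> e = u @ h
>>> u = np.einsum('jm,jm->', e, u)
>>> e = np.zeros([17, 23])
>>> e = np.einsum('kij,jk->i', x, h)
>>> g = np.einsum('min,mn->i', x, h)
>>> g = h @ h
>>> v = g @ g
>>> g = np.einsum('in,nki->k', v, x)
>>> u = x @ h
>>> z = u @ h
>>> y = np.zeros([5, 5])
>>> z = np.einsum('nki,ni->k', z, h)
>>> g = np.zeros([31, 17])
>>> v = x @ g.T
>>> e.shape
(5,)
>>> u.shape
(17, 5, 17)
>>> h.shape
(17, 17)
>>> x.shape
(17, 5, 17)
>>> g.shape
(31, 17)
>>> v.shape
(17, 5, 31)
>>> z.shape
(5,)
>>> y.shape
(5, 5)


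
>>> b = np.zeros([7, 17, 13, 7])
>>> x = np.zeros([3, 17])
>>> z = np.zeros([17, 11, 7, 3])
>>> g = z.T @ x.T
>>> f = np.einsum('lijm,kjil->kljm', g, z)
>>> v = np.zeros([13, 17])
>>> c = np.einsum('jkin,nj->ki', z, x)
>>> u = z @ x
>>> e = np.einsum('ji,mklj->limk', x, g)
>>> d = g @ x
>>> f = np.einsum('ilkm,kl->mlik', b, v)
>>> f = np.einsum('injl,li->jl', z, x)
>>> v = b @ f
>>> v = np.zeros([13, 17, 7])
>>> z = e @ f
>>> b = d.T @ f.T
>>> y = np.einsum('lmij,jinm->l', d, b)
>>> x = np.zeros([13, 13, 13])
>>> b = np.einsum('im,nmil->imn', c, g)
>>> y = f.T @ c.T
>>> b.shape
(11, 7, 3)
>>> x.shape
(13, 13, 13)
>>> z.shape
(11, 17, 3, 3)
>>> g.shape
(3, 7, 11, 3)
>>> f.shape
(7, 3)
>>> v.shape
(13, 17, 7)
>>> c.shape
(11, 7)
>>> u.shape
(17, 11, 7, 17)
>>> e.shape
(11, 17, 3, 7)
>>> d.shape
(3, 7, 11, 17)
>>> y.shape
(3, 11)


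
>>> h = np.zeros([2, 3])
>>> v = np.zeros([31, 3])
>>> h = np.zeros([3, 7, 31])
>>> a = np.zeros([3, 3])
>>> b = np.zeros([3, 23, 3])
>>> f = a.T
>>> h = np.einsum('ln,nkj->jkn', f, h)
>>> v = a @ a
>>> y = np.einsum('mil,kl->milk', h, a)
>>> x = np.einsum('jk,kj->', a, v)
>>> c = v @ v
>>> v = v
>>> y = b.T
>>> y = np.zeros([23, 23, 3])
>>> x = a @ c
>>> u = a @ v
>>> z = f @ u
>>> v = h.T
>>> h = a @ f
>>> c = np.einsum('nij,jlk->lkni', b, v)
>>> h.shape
(3, 3)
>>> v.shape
(3, 7, 31)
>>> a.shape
(3, 3)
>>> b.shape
(3, 23, 3)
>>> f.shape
(3, 3)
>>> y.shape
(23, 23, 3)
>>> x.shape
(3, 3)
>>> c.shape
(7, 31, 3, 23)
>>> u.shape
(3, 3)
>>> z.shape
(3, 3)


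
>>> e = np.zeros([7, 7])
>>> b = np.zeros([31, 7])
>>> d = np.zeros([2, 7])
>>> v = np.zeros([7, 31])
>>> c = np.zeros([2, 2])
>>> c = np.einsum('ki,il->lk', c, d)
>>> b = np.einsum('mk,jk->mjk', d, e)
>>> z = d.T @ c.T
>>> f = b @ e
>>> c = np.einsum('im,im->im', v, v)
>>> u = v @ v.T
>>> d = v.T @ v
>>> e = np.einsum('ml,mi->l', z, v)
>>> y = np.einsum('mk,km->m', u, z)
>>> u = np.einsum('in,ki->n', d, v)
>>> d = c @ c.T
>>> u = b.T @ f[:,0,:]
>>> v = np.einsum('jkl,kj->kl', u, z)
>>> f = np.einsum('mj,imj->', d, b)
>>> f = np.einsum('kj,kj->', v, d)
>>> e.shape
(7,)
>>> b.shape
(2, 7, 7)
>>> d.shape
(7, 7)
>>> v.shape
(7, 7)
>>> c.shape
(7, 31)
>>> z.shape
(7, 7)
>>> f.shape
()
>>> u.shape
(7, 7, 7)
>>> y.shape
(7,)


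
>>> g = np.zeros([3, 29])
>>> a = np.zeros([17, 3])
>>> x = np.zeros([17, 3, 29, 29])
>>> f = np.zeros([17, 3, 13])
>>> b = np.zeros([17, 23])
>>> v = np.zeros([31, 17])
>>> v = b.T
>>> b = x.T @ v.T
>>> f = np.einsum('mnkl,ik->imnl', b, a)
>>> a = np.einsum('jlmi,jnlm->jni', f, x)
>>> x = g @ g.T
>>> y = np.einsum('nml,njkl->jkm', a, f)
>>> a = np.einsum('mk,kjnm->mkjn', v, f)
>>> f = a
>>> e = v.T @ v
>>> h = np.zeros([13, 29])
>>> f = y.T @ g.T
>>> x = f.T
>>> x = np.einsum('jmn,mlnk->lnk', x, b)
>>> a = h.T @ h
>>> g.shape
(3, 29)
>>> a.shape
(29, 29)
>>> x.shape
(29, 3, 23)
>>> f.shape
(3, 29, 3)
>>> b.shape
(29, 29, 3, 23)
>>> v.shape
(23, 17)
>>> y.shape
(29, 29, 3)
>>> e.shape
(17, 17)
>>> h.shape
(13, 29)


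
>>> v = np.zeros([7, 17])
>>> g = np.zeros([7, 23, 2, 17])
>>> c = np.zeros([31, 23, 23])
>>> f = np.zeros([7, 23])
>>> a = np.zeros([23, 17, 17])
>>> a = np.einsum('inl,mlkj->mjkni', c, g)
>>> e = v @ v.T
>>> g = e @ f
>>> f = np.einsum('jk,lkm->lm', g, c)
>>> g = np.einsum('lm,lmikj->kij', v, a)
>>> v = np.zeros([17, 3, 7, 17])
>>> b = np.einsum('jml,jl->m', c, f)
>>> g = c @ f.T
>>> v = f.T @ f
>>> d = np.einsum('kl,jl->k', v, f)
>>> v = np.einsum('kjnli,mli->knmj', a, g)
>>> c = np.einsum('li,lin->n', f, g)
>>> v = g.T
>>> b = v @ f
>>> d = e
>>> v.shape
(31, 23, 31)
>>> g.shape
(31, 23, 31)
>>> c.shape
(31,)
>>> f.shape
(31, 23)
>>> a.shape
(7, 17, 2, 23, 31)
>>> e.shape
(7, 7)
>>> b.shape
(31, 23, 23)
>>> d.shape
(7, 7)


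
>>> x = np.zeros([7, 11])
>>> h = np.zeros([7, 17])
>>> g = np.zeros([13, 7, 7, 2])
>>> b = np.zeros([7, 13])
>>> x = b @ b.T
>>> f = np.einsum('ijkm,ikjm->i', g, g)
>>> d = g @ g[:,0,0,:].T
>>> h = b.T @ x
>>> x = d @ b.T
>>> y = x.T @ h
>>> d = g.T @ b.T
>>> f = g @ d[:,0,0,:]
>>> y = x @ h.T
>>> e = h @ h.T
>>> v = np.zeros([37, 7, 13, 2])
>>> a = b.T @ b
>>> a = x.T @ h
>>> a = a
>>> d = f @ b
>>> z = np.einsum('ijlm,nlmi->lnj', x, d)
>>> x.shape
(13, 7, 7, 7)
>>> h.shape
(13, 7)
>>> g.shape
(13, 7, 7, 2)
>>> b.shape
(7, 13)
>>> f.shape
(13, 7, 7, 7)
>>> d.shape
(13, 7, 7, 13)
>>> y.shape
(13, 7, 7, 13)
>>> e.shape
(13, 13)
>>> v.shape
(37, 7, 13, 2)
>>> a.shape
(7, 7, 7, 7)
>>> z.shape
(7, 13, 7)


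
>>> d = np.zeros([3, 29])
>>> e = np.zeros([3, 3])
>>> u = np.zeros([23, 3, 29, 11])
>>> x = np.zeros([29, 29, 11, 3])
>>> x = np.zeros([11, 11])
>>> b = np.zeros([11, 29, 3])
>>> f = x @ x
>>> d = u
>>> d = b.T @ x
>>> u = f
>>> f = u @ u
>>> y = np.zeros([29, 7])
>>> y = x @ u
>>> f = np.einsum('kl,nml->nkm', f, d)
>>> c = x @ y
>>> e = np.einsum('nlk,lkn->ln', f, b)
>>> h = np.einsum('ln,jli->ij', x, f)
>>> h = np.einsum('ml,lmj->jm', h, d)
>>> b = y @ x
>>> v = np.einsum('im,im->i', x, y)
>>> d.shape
(3, 29, 11)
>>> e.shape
(11, 3)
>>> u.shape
(11, 11)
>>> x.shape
(11, 11)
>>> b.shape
(11, 11)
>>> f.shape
(3, 11, 29)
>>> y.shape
(11, 11)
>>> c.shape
(11, 11)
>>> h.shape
(11, 29)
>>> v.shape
(11,)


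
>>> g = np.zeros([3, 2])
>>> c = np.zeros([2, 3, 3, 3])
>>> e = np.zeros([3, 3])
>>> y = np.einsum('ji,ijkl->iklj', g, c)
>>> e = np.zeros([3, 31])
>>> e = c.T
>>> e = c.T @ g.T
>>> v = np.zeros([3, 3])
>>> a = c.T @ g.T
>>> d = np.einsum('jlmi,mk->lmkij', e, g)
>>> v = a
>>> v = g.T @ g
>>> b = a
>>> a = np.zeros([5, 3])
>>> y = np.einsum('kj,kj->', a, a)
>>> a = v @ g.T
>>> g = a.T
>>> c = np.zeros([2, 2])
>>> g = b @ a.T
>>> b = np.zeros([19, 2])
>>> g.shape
(3, 3, 3, 2)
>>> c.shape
(2, 2)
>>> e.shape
(3, 3, 3, 3)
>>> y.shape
()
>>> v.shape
(2, 2)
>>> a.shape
(2, 3)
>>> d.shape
(3, 3, 2, 3, 3)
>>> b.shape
(19, 2)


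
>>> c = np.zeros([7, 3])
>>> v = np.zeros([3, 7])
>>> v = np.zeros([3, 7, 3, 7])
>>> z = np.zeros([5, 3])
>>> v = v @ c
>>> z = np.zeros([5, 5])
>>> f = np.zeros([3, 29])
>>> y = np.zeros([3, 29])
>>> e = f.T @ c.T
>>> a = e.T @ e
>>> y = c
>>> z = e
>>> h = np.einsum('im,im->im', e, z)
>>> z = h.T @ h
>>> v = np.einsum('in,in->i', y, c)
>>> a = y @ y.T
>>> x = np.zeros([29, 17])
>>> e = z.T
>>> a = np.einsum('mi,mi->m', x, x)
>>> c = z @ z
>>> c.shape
(7, 7)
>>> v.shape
(7,)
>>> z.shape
(7, 7)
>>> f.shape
(3, 29)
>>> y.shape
(7, 3)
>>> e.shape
(7, 7)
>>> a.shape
(29,)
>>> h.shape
(29, 7)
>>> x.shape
(29, 17)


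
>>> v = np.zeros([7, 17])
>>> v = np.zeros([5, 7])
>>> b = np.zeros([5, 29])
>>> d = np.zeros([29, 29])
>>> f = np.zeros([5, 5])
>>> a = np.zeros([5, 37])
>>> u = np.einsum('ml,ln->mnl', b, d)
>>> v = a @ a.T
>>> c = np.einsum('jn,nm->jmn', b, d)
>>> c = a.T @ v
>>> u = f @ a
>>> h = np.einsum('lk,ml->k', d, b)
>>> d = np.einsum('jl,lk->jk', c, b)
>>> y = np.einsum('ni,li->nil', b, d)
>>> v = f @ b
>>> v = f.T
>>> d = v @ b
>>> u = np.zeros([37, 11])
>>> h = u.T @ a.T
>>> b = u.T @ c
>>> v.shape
(5, 5)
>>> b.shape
(11, 5)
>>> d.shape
(5, 29)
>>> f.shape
(5, 5)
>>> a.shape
(5, 37)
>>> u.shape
(37, 11)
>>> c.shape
(37, 5)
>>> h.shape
(11, 5)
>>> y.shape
(5, 29, 37)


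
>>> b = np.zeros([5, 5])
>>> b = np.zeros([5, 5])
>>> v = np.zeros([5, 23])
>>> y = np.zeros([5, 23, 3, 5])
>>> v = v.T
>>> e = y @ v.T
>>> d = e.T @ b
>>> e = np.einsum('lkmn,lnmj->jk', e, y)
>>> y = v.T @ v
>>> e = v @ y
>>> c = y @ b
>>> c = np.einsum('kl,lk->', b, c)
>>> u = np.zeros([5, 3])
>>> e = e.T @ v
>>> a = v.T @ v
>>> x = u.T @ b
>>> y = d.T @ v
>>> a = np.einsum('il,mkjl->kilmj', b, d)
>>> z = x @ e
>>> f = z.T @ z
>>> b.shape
(5, 5)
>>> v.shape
(23, 5)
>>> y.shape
(5, 23, 3, 5)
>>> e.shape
(5, 5)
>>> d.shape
(23, 3, 23, 5)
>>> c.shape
()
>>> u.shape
(5, 3)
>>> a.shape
(3, 5, 5, 23, 23)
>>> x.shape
(3, 5)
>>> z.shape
(3, 5)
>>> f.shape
(5, 5)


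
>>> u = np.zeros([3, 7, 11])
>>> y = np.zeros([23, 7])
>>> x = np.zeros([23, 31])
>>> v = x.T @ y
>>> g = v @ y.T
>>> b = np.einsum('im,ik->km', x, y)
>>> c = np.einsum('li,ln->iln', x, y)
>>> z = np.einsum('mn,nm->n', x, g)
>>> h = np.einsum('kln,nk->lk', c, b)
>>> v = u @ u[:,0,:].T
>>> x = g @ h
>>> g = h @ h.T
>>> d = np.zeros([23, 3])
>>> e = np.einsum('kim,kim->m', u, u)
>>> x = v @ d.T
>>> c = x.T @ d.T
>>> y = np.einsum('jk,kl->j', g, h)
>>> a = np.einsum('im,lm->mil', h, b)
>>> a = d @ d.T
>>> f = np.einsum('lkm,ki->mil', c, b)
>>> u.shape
(3, 7, 11)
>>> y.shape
(23,)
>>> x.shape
(3, 7, 23)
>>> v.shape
(3, 7, 3)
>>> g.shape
(23, 23)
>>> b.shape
(7, 31)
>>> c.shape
(23, 7, 23)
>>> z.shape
(31,)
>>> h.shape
(23, 31)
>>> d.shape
(23, 3)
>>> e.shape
(11,)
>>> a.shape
(23, 23)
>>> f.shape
(23, 31, 23)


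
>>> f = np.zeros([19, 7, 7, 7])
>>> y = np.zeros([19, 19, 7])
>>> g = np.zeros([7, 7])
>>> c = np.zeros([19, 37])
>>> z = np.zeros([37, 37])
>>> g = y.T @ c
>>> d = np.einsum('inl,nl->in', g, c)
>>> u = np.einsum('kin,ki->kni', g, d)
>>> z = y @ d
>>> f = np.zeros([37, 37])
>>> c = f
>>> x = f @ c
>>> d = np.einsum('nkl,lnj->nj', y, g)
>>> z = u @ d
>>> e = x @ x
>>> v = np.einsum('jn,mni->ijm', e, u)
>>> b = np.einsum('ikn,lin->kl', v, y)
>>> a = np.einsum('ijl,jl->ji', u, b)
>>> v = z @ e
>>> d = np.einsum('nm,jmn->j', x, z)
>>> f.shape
(37, 37)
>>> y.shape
(19, 19, 7)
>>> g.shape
(7, 19, 37)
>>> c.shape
(37, 37)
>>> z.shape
(7, 37, 37)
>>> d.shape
(7,)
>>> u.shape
(7, 37, 19)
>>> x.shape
(37, 37)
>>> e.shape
(37, 37)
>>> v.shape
(7, 37, 37)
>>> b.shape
(37, 19)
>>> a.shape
(37, 7)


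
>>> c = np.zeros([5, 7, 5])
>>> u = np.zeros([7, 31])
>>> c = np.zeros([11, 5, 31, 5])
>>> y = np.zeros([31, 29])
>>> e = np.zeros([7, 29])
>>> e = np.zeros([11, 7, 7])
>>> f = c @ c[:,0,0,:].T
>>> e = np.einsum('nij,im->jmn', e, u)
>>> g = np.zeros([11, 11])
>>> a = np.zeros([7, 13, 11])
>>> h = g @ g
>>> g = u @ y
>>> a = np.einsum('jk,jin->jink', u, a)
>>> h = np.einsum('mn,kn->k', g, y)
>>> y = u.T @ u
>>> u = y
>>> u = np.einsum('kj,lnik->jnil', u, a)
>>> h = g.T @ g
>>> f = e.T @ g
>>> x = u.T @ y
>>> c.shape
(11, 5, 31, 5)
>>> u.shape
(31, 13, 11, 7)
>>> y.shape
(31, 31)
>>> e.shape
(7, 31, 11)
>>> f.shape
(11, 31, 29)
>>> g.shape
(7, 29)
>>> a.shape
(7, 13, 11, 31)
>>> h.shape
(29, 29)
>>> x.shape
(7, 11, 13, 31)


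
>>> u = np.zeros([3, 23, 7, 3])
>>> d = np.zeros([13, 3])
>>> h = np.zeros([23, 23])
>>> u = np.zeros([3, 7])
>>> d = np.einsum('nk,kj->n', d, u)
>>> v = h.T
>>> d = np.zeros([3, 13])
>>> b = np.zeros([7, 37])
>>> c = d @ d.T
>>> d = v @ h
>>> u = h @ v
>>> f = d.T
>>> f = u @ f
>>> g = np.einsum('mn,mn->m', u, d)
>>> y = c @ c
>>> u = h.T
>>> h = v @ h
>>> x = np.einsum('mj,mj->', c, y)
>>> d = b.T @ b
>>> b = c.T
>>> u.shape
(23, 23)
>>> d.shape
(37, 37)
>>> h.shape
(23, 23)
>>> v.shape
(23, 23)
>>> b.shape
(3, 3)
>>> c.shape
(3, 3)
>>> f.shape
(23, 23)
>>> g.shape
(23,)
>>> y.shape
(3, 3)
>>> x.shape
()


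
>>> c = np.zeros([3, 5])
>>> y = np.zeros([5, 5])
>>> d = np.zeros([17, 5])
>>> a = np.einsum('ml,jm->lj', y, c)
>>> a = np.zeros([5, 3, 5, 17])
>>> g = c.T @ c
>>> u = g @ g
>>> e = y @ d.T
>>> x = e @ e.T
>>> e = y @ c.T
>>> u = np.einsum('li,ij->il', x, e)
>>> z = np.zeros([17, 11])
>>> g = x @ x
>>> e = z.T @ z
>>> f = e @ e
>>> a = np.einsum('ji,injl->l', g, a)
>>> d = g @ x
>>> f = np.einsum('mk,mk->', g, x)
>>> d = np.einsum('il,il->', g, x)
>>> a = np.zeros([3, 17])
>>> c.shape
(3, 5)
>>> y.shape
(5, 5)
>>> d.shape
()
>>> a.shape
(3, 17)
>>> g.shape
(5, 5)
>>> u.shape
(5, 5)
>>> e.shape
(11, 11)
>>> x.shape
(5, 5)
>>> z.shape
(17, 11)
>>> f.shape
()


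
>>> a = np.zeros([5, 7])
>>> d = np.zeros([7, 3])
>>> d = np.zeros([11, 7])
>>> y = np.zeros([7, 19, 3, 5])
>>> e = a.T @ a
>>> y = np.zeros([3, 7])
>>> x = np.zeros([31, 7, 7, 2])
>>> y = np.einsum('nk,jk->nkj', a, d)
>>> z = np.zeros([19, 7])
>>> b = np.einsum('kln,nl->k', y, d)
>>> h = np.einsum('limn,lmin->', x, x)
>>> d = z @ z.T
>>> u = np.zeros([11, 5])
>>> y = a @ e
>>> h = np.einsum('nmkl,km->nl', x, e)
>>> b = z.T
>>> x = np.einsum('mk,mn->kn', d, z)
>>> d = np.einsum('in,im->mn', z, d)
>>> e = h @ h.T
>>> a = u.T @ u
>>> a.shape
(5, 5)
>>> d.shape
(19, 7)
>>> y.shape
(5, 7)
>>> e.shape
(31, 31)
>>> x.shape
(19, 7)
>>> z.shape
(19, 7)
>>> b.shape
(7, 19)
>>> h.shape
(31, 2)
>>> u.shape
(11, 5)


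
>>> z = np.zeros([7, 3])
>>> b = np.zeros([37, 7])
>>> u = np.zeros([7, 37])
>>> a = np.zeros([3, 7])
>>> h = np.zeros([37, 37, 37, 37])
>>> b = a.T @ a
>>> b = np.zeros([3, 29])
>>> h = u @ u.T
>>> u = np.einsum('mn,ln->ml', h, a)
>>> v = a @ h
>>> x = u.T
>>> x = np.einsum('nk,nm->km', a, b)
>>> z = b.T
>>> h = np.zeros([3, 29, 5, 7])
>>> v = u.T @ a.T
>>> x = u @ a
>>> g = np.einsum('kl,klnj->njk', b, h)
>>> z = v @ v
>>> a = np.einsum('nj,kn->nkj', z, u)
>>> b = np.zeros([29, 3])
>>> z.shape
(3, 3)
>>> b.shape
(29, 3)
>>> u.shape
(7, 3)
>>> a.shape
(3, 7, 3)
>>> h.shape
(3, 29, 5, 7)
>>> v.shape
(3, 3)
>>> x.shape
(7, 7)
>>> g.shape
(5, 7, 3)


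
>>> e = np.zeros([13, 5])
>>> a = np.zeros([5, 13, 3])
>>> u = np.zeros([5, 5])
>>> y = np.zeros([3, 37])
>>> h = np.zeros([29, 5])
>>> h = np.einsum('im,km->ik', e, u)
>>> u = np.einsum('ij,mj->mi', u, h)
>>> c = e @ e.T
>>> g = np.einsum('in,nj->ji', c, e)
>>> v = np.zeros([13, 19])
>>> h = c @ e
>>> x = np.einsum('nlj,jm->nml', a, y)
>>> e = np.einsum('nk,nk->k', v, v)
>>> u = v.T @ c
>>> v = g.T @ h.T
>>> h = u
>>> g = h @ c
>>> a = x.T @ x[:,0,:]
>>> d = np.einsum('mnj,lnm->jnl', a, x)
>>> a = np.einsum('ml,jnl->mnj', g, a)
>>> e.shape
(19,)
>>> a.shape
(19, 37, 13)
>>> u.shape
(19, 13)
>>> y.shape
(3, 37)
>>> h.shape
(19, 13)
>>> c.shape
(13, 13)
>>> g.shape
(19, 13)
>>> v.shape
(13, 13)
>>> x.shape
(5, 37, 13)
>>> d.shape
(13, 37, 5)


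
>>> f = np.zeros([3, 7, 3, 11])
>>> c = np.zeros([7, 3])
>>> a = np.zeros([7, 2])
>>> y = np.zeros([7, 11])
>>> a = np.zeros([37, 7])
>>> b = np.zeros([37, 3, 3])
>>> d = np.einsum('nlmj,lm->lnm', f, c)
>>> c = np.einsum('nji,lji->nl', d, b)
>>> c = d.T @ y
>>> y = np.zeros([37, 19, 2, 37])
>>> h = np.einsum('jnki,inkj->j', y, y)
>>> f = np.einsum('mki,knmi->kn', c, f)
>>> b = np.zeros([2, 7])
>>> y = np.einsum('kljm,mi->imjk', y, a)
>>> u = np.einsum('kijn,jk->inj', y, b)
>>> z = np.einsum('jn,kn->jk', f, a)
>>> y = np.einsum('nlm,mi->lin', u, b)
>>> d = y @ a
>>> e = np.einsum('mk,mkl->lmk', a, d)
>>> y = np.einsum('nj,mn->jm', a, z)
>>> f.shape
(3, 7)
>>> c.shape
(3, 3, 11)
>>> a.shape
(37, 7)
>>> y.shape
(7, 3)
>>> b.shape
(2, 7)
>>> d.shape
(37, 7, 7)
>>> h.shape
(37,)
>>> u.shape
(37, 37, 2)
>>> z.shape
(3, 37)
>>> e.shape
(7, 37, 7)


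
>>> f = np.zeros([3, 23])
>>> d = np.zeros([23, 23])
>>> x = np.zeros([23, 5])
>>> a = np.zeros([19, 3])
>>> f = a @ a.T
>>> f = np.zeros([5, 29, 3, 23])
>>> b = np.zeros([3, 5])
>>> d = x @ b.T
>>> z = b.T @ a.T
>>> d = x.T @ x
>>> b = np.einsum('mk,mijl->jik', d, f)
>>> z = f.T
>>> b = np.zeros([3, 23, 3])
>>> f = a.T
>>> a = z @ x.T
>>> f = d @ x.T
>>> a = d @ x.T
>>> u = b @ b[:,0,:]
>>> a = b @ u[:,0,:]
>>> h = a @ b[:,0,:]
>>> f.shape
(5, 23)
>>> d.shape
(5, 5)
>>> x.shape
(23, 5)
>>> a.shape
(3, 23, 3)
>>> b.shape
(3, 23, 3)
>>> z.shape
(23, 3, 29, 5)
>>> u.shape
(3, 23, 3)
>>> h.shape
(3, 23, 3)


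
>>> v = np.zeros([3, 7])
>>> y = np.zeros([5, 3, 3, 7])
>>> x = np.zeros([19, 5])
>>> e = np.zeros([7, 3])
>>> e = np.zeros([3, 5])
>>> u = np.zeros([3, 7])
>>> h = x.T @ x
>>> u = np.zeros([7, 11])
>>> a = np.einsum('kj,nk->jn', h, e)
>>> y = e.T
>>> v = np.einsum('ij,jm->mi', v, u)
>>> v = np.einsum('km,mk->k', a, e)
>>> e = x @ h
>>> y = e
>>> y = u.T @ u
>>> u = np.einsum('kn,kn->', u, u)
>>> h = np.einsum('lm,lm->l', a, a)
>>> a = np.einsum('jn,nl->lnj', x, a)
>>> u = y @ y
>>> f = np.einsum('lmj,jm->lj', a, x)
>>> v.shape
(5,)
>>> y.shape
(11, 11)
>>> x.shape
(19, 5)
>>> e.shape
(19, 5)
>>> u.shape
(11, 11)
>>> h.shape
(5,)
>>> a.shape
(3, 5, 19)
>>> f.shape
(3, 19)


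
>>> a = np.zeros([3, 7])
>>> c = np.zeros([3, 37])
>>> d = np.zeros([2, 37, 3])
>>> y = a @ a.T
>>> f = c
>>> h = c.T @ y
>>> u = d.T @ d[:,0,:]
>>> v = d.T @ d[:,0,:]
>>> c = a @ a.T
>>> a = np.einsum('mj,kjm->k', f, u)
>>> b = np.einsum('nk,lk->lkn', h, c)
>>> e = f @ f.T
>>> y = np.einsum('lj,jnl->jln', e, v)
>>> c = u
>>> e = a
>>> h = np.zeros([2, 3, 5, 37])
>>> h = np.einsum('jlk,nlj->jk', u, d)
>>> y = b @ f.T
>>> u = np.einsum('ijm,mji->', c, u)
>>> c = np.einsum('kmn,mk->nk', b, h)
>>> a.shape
(3,)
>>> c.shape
(37, 3)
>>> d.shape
(2, 37, 3)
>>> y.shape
(3, 3, 3)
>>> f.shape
(3, 37)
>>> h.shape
(3, 3)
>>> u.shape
()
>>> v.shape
(3, 37, 3)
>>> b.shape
(3, 3, 37)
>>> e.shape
(3,)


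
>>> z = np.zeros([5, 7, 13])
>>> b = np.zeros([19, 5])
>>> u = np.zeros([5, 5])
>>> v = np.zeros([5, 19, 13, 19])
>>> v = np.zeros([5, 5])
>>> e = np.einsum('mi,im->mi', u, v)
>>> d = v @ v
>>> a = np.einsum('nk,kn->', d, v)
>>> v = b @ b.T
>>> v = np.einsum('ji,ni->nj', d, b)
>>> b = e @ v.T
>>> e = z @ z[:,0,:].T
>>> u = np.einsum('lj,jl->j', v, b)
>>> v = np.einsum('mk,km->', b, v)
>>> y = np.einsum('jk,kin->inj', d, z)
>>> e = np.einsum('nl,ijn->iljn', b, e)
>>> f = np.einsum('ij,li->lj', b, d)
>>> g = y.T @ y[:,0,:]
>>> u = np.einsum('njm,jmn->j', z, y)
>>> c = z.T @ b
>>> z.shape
(5, 7, 13)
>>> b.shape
(5, 19)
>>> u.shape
(7,)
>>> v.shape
()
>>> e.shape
(5, 19, 7, 5)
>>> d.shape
(5, 5)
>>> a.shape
()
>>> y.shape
(7, 13, 5)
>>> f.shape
(5, 19)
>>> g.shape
(5, 13, 5)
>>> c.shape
(13, 7, 19)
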